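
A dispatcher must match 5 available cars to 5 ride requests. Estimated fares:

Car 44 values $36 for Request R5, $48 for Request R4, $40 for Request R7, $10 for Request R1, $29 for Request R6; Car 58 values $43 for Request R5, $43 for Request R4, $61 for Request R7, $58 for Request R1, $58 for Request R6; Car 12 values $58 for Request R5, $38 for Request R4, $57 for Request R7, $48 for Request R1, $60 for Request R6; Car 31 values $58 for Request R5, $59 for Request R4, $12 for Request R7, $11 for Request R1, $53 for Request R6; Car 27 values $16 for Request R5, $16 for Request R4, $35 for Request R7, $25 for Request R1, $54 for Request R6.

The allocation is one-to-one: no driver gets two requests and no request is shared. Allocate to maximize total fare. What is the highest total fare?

Maximum total: $275

Optimal: Car 44→Request R4 ($48), Car 58→Request R1 ($58), Car 12→Request R7 ($57), Car 31→Request R5 ($58), Car 27→Request R6 ($54) — total 48+58+57+58+54 = $275.
Row-greedy (each driver in turn takes its best remaining request) gives $252, worse by 23.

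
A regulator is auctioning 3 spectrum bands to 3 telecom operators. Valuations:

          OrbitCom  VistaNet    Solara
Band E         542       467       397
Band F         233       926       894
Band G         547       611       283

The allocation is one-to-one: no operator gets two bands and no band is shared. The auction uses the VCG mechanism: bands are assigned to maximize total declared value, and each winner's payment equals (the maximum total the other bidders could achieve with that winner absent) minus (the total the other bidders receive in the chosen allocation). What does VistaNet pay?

VistaNet pays $5M.

Efficient allocation: OrbitCom→Band E ($542M), VistaNet→Band G ($611M), Solara→Band F ($894M); total welfare W = $2047M.
VistaNet receives Band G at value $611M, so the others get W − 611 = $1436M.
Without VistaNet: best allocation of the remaining 2 bidders over all 3 bands is OrbitCom→Band G ($547M), Solara→Band F ($894M), total $1441M.
VCG payment = (others' best without VistaNet) − (others' welfare with VistaNet) = 1441 − 1436 = $5M.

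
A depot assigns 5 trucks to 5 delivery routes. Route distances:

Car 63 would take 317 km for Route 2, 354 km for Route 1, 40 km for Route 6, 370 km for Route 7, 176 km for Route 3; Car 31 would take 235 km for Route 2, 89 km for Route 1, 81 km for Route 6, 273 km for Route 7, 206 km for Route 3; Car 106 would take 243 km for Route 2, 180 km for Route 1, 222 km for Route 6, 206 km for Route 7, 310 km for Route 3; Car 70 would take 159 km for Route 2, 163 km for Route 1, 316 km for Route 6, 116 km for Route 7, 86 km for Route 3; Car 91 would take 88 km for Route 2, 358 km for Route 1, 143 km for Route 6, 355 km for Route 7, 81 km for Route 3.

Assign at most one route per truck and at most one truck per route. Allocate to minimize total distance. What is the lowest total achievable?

This is the linear assignment problem.
Optimal: Car 63→Route 6 (40 km), Car 31→Route 1 (89 km), Car 106→Route 7 (206 km), Car 70→Route 3 (86 km), Car 91→Route 2 (88 km) — total 40+89+206+86+88 = 509 km.
Checked against all permutations: 509 km is optimal.

Min total: 509 km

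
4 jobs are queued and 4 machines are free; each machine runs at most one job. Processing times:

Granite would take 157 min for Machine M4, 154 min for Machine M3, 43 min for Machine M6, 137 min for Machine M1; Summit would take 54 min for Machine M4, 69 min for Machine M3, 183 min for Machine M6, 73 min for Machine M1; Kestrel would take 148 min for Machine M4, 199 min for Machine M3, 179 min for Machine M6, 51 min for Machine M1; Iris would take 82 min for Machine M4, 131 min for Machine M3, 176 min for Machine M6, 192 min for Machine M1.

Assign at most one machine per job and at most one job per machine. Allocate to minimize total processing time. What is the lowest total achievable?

Treat this as an assignment problem: match each job to one machine.
Optimal: Granite→Machine M6 (43 min), Summit→Machine M3 (69 min), Kestrel→Machine M1 (51 min), Iris→Machine M4 (82 min) — total 43+69+51+82 = 245 min.
Next-best assignment: Granite→Machine M6, Summit→Machine M4, Kestrel→Machine M1, Iris→Machine M3 = 279 min.
Swapping Summit↔Granite (Summit→Machine M6 183 min, Granite→Machine M3 154 min) adds 225.

Min total: 245 min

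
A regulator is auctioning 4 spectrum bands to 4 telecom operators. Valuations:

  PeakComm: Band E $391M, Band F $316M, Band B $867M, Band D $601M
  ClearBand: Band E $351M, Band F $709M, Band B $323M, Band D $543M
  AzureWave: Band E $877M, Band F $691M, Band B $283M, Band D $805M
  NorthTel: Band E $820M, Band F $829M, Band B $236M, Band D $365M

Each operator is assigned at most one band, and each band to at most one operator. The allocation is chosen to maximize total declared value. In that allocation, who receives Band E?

Optimal: PeakComm→Band B ($867M), ClearBand→Band F ($709M), AzureWave→Band D ($805M), NorthTel→Band E ($820M) — total 867+709+805+820 = $3201M.
Column-greedy (each band in turn goes to its best remaining operator) gives $3116M, worse by 85.
NorthTel's own top band is Band F ($829M), but forcing NorthTel→Band F and reassigning the rest optimally gives only $3116M — worse by 85.

NorthTel receives Band E.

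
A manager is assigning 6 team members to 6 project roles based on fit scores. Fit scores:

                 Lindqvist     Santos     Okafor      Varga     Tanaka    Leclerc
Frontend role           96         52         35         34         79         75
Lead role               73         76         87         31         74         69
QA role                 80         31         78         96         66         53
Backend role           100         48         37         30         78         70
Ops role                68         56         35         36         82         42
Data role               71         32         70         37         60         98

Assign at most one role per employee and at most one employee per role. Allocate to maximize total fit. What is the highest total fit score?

Maximum total: 516 pts

This is the linear assignment problem.
Optimal: Lindqvist→Backend role (100 pts), Santos→Ops role (56 pts), Okafor→Lead role (87 pts), Varga→QA role (96 pts), Tanaka→Frontend role (79 pts), Leclerc→Data role (98 pts) — total 100+56+87+96+79+98 = 516 pts.
Column-greedy (each role in turn goes to its best remaining employee) gives 511 pts, worse by 5.
Every other assignment is strictly worse.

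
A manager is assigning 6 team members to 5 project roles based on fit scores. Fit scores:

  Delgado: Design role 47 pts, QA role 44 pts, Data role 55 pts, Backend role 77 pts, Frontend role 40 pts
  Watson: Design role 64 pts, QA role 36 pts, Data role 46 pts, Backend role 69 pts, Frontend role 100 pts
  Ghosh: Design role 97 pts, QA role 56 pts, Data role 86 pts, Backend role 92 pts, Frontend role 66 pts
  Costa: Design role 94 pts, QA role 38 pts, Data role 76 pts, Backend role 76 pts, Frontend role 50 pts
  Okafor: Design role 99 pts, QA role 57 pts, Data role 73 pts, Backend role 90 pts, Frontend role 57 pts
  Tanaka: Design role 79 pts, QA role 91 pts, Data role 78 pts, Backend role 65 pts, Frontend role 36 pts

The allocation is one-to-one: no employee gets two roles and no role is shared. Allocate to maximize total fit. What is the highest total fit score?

Optimal: Costa→Design role (94 pts), Tanaka→QA role (91 pts), Ghosh→Data role (86 pts), Okafor→Backend role (90 pts), Watson→Frontend role (100 pts) — total 94+91+86+90+100 = 461 pts.
Max-entry greedy (repeatedly take the single best remaining cell) gives 458 pts, worse by 3.
Swapping Okafor↔Ghosh (Okafor→Data role 73 pts, Ghosh→Backend role 92 pts) loses 11.

Maximum total: 461 pts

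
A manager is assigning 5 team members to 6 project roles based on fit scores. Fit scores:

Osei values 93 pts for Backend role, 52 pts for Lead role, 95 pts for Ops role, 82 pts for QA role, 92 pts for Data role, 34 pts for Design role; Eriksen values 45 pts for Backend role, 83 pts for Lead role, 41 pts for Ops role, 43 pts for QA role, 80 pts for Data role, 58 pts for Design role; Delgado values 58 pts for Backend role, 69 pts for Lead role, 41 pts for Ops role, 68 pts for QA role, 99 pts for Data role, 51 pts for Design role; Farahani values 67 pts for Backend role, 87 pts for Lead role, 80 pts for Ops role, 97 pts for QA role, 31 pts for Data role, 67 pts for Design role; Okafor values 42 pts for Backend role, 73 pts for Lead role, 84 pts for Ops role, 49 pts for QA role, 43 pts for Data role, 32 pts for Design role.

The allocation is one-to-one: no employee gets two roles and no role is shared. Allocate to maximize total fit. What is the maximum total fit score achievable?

Optimal: Osei→Backend role (93 pts), Eriksen→Lead role (83 pts), Delgado→Data role (99 pts), Farahani→QA role (97 pts), Okafor→Ops role (84 pts) — total 93+83+99+97+84 = 456 pts.
Max-entry greedy (repeatedly take the single best remaining cell) gives 416 pts, worse by 40.
Next-best assignment: Osei→Backend role, Eriksen→Design role, Delgado→Data role, Farahani→QA role, Okafor→Ops role = 431 pts.
Swapping Okafor↔Delgado (Okafor→Data role 43 pts, Delgado→Ops role 41 pts) loses 99.

Maximum total: 456 pts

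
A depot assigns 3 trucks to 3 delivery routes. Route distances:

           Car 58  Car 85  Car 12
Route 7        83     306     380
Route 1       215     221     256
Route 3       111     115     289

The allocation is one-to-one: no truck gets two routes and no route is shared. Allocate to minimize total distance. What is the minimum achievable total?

Min total: 454 km

This is a one-to-one assignment (minimum-cost bipartite matching).
Optimal: Car 58→Route 7 (83 km), Car 85→Route 3 (115 km), Car 12→Route 1 (256 km) — total 83+115+256 = 454 km.
Column-greedy (each route in turn goes to its cheapest remaining truck) gives 593 km, worse by 139.
No other one-to-one assignment undercuts 454 km.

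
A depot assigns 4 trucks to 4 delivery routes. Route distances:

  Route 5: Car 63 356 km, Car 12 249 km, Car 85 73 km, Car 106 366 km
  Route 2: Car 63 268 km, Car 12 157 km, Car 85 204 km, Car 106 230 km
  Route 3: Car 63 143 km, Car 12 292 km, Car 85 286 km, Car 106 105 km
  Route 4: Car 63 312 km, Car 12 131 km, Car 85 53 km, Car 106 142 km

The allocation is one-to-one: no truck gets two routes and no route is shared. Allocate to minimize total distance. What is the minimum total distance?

Minimum total: 515 km

Optimal: Car 63→Route 3 (143 km), Car 12→Route 2 (157 km), Car 85→Route 5 (73 km), Car 106→Route 4 (142 km) — total 143+157+73+142 = 515 km.
Min-entry greedy (repeatedly take the single cheapest remaining cell) gives 671 km, worse by 156.
Next-best assignment: Car 63→Route 2, Car 12→Route 4, Car 85→Route 5, Car 106→Route 3 = 577 km.
Swapping Car 106↔Car 85 (Car 106→Route 5 366 km, Car 85→Route 4 53 km) adds 204.
No other one-to-one assignment undercuts 515 km.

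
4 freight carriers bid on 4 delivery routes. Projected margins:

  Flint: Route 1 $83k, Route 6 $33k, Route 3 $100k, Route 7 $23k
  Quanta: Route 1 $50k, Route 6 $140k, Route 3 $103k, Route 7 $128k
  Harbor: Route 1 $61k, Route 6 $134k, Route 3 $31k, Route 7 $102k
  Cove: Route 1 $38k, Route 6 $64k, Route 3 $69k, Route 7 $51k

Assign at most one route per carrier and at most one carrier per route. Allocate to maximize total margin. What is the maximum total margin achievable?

Max total: $414k

Optimal: Flint→Route 1 ($83k), Quanta→Route 7 ($128k), Harbor→Route 6 ($134k), Cove→Route 3 ($69k) — total 83+128+134+69 = $414k.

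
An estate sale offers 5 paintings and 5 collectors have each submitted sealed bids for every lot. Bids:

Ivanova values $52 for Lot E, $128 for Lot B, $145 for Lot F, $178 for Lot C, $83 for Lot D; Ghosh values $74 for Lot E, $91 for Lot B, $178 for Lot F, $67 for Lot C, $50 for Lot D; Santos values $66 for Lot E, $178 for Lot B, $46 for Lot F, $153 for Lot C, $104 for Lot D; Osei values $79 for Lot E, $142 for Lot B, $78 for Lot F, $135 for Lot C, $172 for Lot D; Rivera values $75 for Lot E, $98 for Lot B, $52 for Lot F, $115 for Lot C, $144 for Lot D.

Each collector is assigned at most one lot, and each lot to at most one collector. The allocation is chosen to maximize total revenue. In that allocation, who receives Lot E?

This is the linear assignment problem.
Optimal: Ivanova→Lot C ($178), Ghosh→Lot F ($178), Santos→Lot B ($178), Osei→Lot D ($172), Rivera→Lot E ($75) — total 178+178+178+172+75 = $781.
Column-greedy (each lot in turn goes to its best remaining collector) gives $757, worse by 24.
Next-best assignment: Ivanova→Lot C, Ghosh→Lot F, Santos→Lot B, Osei→Lot E, Rivera→Lot D = $757.
Rivera's own top lot is Lot D ($144), but forcing Rivera→Lot D and reassigning the rest optimally gives only $757 — worse by 24.

Rivera receives Lot E.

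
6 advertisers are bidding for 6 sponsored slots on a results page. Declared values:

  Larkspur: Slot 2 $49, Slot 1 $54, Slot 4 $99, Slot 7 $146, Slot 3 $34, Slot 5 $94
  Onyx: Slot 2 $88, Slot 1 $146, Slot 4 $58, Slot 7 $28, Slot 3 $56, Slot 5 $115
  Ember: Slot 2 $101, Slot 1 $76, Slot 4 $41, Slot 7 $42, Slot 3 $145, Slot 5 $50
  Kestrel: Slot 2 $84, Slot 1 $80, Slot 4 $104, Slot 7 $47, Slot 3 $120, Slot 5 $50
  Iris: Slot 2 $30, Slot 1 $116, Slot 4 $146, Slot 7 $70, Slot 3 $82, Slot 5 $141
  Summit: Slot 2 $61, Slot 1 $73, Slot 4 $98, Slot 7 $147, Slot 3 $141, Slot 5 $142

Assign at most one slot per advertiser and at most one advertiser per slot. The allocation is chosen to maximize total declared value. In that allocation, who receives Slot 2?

Kestrel receives Slot 2.

Optimal: Larkspur→Slot 7 ($146), Onyx→Slot 1 ($146), Ember→Slot 3 ($145), Kestrel→Slot 2 ($84), Iris→Slot 4 ($146), Summit→Slot 5 ($142) — total 146+146+145+84+146+142 = $809.
Max-entry greedy (repeatedly take the single best remaining cell) gives $762, worse by 47.
Swapping Larkspur↔Onyx (Larkspur→Slot 1 $54, Onyx→Slot 7 $28) loses 210.
Kestrel's own top slot is Slot 3 ($120), but forcing Kestrel→Slot 3 and reassigning the rest optimally gives only $801 — worse by 8.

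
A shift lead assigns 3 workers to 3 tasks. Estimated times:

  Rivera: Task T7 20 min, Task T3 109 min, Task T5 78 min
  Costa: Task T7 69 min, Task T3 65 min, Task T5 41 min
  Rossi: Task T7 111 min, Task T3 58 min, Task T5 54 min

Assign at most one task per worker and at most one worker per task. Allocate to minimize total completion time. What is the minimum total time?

Min total: 119 min

Treat this as an assignment problem: match each worker to one task.
Optimal: Rivera→Task T7 (20 min), Costa→Task T5 (41 min), Rossi→Task T3 (58 min) — total 20+41+58 = 119 min.
Next-best assignment: Rivera→Task T7, Costa→Task T3, Rossi→Task T5 = 139 min.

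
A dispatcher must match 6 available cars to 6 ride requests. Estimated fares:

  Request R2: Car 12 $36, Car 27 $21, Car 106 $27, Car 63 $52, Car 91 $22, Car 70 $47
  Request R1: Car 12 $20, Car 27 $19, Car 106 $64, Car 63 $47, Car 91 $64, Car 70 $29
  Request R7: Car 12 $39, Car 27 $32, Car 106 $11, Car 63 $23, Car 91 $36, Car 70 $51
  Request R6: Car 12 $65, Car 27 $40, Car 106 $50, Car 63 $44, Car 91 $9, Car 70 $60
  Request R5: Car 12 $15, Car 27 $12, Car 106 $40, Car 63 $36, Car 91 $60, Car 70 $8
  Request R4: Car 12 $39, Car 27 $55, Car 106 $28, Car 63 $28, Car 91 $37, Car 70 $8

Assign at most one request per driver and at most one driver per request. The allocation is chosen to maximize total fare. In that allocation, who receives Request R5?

Optimal: Car 12→Request R6 ($65), Car 27→Request R4 ($55), Car 106→Request R1 ($64), Car 63→Request R2 ($52), Car 91→Request R5 ($60), Car 70→Request R7 ($51) — total 65+55+64+52+60+51 = $347.
Car 91's own top request is Request R1 ($64), but forcing Car 91→Request R1 and reassigning the rest optimally gives only $327 — worse by 20.

Car 91 receives Request R5.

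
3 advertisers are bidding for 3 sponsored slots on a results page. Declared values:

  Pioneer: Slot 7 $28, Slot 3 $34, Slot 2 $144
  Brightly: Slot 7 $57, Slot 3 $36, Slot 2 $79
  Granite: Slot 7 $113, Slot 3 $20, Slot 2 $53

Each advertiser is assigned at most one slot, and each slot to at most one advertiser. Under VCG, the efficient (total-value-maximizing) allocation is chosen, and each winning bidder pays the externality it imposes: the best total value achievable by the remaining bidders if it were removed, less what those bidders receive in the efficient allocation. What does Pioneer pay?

Efficient allocation: Pioneer→Slot 2 ($144), Brightly→Slot 3 ($36), Granite→Slot 7 ($113); total welfare W = $293.
Pioneer receives Slot 2 at value $144, so the others get W − 144 = $149.
Without Pioneer: best allocation of the remaining 2 bidders over all 3 slots is Brightly→Slot 2 ($79), Granite→Slot 7 ($113), total $192.
VCG payment = (others' best without Pioneer) − (others' welfare with Pioneer) = 192 − 149 = $43.

Pioneer pays $43.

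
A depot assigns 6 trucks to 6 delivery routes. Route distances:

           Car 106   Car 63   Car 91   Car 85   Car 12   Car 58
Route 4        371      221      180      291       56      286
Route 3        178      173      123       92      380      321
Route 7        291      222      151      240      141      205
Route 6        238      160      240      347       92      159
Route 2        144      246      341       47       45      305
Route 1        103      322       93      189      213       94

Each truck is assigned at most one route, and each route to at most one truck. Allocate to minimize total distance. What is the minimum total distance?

Min total: 686 km

Treat this as an assignment problem: match each truck to one route.
Optimal: Car 106→Route 3 (178 km), Car 63→Route 6 (160 km), Car 91→Route 7 (151 km), Car 85→Route 2 (47 km), Car 12→Route 4 (56 km), Car 58→Route 1 (94 km) — total 178+160+151+47+56+94 = 686 km.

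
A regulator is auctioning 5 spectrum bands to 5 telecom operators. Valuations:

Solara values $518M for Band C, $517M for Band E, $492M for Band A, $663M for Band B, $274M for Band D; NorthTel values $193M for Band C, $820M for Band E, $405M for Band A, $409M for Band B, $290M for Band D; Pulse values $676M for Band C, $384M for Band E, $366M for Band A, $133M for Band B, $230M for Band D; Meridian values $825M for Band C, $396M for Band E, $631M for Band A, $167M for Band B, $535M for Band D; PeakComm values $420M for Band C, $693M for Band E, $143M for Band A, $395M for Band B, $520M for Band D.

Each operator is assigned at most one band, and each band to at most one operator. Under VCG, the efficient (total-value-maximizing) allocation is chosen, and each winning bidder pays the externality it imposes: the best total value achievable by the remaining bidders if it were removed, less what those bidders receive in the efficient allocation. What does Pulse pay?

Pulse pays $194M.

Efficient allocation: Solara→Band B ($663M), NorthTel→Band E ($820M), Pulse→Band C ($676M), Meridian→Band A ($631M), PeakComm→Band D ($520M); total welfare W = $3310M.
Pulse receives Band C at value $676M, so the others get W − 676 = $2634M.
Without Pulse: best allocation of the remaining 4 bidders over all 5 bands is Solara→Band B ($663M), NorthTel→Band E ($820M), Meridian→Band C ($825M), PeakComm→Band D ($520M), total $2828M.
VCG payment = (others' best without Pulse) − (others' welfare with Pulse) = 2828 − 2634 = $194M.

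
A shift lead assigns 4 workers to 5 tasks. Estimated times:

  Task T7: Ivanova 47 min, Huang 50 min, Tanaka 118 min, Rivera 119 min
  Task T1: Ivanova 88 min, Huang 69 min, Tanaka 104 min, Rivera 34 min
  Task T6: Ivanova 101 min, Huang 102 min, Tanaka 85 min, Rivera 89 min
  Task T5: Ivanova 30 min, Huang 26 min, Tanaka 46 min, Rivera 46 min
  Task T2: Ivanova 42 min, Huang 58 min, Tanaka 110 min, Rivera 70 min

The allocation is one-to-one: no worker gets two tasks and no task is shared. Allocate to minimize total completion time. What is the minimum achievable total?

Optimal: Ivanova→Task T2 (42 min), Huang→Task T7 (50 min), Tanaka→Task T5 (46 min), Rivera→Task T1 (34 min) — total 42+50+46+34 = 172 min.
Swapping Tanaka↔Ivanova (Tanaka→Task T2 110 min, Ivanova→Task T5 30 min) adds 52.

Min total: 172 min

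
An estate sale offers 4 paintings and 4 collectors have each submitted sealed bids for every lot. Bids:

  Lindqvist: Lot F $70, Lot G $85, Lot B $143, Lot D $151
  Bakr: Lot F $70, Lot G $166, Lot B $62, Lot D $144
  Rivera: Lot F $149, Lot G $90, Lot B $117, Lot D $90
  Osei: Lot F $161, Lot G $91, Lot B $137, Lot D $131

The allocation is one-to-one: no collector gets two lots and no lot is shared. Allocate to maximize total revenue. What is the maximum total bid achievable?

Optimal: Lindqvist→Lot D ($151), Bakr→Lot G ($166), Rivera→Lot F ($149), Osei→Lot B ($137) — total 151+166+149+137 = $603.
Column-greedy (each lot in turn goes to its best remaining collector) gives $560, worse by 43.

Max total: $603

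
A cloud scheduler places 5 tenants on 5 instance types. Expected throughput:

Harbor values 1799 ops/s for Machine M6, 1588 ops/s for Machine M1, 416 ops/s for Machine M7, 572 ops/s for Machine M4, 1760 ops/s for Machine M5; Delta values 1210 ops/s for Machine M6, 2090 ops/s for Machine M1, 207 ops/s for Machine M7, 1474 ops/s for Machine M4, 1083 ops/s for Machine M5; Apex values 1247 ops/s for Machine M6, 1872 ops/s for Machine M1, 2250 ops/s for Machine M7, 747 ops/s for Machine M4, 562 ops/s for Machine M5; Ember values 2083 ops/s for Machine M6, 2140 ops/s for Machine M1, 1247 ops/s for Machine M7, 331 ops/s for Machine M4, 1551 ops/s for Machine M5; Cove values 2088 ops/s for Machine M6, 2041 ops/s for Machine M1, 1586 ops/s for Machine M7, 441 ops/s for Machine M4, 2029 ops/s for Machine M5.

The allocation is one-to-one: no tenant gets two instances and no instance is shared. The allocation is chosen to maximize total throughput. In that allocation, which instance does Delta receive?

This is the linear assignment problem.
Optimal: Harbor→Machine M5 (1760 ops/s), Delta→Machine M4 (1474 ops/s), Apex→Machine M7 (2250 ops/s), Ember→Machine M1 (2140 ops/s), Cove→Machine M6 (2088 ops/s) — total 1760+1474+2250+2140+2088 = 9712 ops/s.
No other one-to-one assignment exceeds 9712 ops/s.
Delta's own top instance is Machine M1 (2090 ops/s), but forcing Delta→Machine M1 and reassigning the rest optimally gives only 9024 ops/s — worse by 688.

Delta receives Machine M4.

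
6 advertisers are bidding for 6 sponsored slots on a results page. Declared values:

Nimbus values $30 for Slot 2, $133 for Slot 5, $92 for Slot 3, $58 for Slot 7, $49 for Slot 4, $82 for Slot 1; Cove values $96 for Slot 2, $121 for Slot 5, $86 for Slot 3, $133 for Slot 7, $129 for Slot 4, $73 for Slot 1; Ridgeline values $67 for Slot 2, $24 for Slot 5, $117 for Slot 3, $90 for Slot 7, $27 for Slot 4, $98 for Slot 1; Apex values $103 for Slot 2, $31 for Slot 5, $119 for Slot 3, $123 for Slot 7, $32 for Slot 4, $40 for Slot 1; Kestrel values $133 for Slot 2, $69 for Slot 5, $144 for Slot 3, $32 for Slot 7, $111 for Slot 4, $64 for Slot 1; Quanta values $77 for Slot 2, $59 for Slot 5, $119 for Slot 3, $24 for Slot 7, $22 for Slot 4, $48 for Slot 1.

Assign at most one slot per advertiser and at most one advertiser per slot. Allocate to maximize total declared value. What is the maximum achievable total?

Optimal: Nimbus→Slot 5 ($133), Cove→Slot 4 ($129), Ridgeline→Slot 1 ($98), Apex→Slot 7 ($123), Kestrel→Slot 2 ($133), Quanta→Slot 3 ($119) — total 133+129+98+123+133+119 = $735.

Max total: $735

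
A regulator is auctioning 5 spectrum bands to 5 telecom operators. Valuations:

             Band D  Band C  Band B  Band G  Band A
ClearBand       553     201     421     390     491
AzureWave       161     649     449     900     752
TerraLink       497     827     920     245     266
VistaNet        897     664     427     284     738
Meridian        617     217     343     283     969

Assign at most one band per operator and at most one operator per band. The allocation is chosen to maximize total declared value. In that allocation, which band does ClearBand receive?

ClearBand receives Band B.

Optimal: ClearBand→Band B ($421M), AzureWave→Band G ($900M), TerraLink→Band C ($827M), VistaNet→Band D ($897M), Meridian→Band A ($969M) — total 421+900+827+897+969 = $4014M.
Row-greedy (each operator in turn takes its best remaining band) gives $3328M, worse by 686.
Next-best assignment: ClearBand→Band D, AzureWave→Band G, TerraLink→Band B, VistaNet→Band C, Meridian→Band A = $4006M.
Checked against all permutations: $4014M is optimal.
ClearBand's own top band is Band D ($553M), but forcing ClearBand→Band D and reassigning the rest optimally gives only $4006M — worse by 8.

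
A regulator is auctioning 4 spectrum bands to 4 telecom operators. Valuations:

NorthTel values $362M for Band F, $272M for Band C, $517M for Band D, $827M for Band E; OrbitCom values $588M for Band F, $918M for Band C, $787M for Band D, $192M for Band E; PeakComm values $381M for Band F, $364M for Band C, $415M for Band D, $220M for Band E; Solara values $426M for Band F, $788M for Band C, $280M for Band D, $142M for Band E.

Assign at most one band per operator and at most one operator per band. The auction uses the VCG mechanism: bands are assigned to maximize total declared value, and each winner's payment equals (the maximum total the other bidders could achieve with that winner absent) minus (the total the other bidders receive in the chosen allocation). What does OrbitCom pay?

OrbitCom pays $34M.

Efficient allocation: NorthTel→Band E ($827M), OrbitCom→Band D ($787M), PeakComm→Band F ($381M), Solara→Band C ($788M); total welfare W = $2783M.
OrbitCom receives Band D at value $787M, so the others get W − 787 = $1996M.
Without OrbitCom: best allocation of the remaining 3 bidders over all 4 bands is NorthTel→Band E ($827M), PeakComm→Band D ($415M), Solara→Band C ($788M), total $2030M.
VCG payment = (others' best without OrbitCom) − (others' welfare with OrbitCom) = 2030 − 1996 = $34M.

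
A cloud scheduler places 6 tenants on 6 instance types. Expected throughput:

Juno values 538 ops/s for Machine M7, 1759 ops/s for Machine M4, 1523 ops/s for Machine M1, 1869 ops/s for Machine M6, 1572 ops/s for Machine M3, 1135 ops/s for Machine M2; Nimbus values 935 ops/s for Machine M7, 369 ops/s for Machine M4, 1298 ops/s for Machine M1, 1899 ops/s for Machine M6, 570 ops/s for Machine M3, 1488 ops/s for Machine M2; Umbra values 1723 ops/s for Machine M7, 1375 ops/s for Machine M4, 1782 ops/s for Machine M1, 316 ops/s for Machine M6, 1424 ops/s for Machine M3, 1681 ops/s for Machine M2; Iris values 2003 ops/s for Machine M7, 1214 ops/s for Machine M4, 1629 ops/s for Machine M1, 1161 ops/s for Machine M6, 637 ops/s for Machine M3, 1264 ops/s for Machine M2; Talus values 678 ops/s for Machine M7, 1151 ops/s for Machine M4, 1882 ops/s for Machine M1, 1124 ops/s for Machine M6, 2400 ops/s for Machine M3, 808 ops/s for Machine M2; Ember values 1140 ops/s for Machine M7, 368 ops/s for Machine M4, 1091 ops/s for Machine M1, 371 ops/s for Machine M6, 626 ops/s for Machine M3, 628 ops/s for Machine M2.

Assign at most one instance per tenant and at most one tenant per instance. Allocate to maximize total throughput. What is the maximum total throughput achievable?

Maximum total: 10833 ops/s

Treat this as an assignment problem: match each tenant to one instance.
Optimal: Juno→Machine M4 (1759 ops/s), Nimbus→Machine M6 (1899 ops/s), Umbra→Machine M2 (1681 ops/s), Iris→Machine M7 (2003 ops/s), Talus→Machine M3 (2400 ops/s), Ember→Machine M1 (1091 ops/s) — total 1759+1899+1681+2003+2400+1091 = 10833 ops/s.
Row-greedy (each tenant in turn takes its best remaining instance) gives 9910 ops/s, worse by 923.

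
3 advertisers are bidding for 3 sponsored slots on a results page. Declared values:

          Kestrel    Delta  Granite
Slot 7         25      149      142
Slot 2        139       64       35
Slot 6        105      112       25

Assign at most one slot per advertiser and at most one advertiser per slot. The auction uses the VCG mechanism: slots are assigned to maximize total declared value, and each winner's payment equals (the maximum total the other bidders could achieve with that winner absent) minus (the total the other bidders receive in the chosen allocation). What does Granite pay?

Efficient allocation: Kestrel→Slot 2 ($139), Delta→Slot 6 ($112), Granite→Slot 7 ($142); total welfare W = $393.
Granite receives Slot 7 at value $142, so the others get W − 142 = $251.
Without Granite: best allocation of the remaining 2 bidders over all 3 slots is Kestrel→Slot 2 ($139), Delta→Slot 7 ($149), total $288.
VCG payment = (others' best without Granite) − (others' welfare with Granite) = 288 − 251 = $37.

Granite pays $37.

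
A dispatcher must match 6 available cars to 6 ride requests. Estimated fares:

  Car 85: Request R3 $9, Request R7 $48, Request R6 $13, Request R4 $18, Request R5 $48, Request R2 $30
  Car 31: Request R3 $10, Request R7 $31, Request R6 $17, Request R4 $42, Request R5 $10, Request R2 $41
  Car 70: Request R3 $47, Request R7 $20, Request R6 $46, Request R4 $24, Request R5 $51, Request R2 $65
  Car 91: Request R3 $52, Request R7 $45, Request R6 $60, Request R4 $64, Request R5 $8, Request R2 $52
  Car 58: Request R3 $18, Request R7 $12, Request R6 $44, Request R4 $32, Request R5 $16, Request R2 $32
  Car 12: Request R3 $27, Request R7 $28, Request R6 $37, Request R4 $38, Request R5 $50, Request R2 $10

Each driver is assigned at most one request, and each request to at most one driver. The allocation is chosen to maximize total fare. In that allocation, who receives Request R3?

Treat this as an assignment problem: match each driver to one request.
Optimal: Car 85→Request R7 ($48), Car 31→Request R4 ($42), Car 70→Request R2 ($65), Car 91→Request R3 ($52), Car 58→Request R6 ($44), Car 12→Request R5 ($50) — total 48+42+65+52+44+50 = $301.
Max-entry greedy (repeatedly take the single best remaining cell) gives $281, worse by 20.
No other one-to-one assignment exceeds $301.
Car 91's own top request is Request R4 ($64), but forcing Car 91→Request R4 and reassigning the rest optimally gives only $294 — worse by 7.

Car 91 receives Request R3.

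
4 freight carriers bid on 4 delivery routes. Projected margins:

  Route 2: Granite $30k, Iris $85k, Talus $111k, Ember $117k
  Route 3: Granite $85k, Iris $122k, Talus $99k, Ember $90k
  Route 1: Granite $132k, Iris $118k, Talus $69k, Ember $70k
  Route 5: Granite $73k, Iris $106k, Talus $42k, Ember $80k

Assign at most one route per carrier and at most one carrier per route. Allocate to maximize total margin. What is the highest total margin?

Max total: $454k

Optimal: Granite→Route 1 ($132k), Iris→Route 5 ($106k), Talus→Route 3 ($99k), Ember→Route 2 ($117k) — total 132+106+99+117 = $454k.
Column-greedy (each route in turn goes to its best remaining carrier) gives $413k, worse by 41.
Checked against all permutations: $454k is optimal.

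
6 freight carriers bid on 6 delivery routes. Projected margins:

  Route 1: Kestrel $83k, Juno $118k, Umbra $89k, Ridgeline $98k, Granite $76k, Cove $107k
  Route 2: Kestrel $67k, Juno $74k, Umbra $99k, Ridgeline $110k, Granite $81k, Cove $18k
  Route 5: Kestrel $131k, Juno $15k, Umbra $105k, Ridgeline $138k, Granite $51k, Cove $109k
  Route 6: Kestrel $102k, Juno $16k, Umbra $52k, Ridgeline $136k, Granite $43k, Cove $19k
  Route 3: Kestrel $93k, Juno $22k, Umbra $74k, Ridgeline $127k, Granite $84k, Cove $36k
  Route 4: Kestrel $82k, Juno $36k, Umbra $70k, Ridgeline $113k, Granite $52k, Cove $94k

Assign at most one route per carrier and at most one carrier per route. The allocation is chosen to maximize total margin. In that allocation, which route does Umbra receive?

Umbra receives Route 2.

Treat this as an assignment problem: match each carrier to one route.
Optimal: Kestrel→Route 5 ($131k), Juno→Route 1 ($118k), Umbra→Route 2 ($99k), Ridgeline→Route 6 ($136k), Granite→Route 3 ($84k), Cove→Route 4 ($94k) — total 131+118+99+136+84+94 = $662k.
Max-entry greedy (repeatedly take the single best remaining cell) gives $635k, worse by 27.
No other one-to-one assignment exceeds $662k.
Umbra's own top route is Route 5 ($105k), but forcing Umbra→Route 5 and reassigning the rest optimally gives only $627k — worse by 35.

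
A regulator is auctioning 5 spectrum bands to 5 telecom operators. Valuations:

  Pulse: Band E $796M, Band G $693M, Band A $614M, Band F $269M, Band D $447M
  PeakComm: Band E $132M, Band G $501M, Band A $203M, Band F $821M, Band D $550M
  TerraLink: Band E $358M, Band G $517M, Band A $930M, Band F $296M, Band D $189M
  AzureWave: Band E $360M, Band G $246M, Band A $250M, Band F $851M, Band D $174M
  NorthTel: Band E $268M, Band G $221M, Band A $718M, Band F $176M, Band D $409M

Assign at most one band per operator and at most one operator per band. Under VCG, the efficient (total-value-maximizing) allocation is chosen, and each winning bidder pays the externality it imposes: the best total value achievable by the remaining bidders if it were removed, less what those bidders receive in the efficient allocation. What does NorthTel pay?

Efficient allocation: Pulse→Band E ($796M), PeakComm→Band G ($501M), TerraLink→Band A ($930M), AzureWave→Band F ($851M), NorthTel→Band D ($409M); total welfare W = $3487M.
NorthTel receives Band D at value $409M, so the others get W − 409 = $3078M.
Without NorthTel: best allocation of the remaining 4 bidders over all 5 bands is Pulse→Band E ($796M), PeakComm→Band D ($550M), TerraLink→Band A ($930M), AzureWave→Band F ($851M), total $3127M.
VCG payment = (others' best without NorthTel) − (others' welfare with NorthTel) = 3127 − 3078 = $49M.

NorthTel pays $49M.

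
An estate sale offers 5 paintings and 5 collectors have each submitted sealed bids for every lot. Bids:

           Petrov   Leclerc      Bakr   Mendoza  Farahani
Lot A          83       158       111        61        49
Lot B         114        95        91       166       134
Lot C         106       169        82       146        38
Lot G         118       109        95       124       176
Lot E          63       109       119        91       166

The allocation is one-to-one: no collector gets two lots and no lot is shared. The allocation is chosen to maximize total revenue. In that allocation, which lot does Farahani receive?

Optimal: Petrov→Lot G ($118), Leclerc→Lot C ($169), Bakr→Lot A ($111), Mendoza→Lot B ($166), Farahani→Lot E ($166) — total 118+169+111+166+166 = $730.
Column-greedy (each lot in turn goes to its best remaining collector) gives $725, worse by 5.
Swapping Bakr↔Mendoza (Bakr→Lot B $91, Mendoza→Lot A $61) loses 125.
Farahani's own top lot is Lot G ($176), but forcing Farahani→Lot G and reassigning the rest optimally gives only $725 — worse by 5.

Farahani receives Lot E.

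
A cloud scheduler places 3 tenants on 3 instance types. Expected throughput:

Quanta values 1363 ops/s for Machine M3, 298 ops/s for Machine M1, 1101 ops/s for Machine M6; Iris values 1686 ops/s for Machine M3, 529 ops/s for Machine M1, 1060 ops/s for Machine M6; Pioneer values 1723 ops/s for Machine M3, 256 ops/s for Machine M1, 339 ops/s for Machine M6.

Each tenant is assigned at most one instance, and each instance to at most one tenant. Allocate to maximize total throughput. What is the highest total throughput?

Max total: 3353 ops/s

Optimal: Quanta→Machine M6 (1101 ops/s), Iris→Machine M1 (529 ops/s), Pioneer→Machine M3 (1723 ops/s) — total 1101+529+1723 = 3353 ops/s.
Row-greedy (each tenant in turn takes its best remaining instance) gives 2679 ops/s, worse by 674.
Next-best assignment: Quanta→Machine M1, Iris→Machine M6, Pioneer→Machine M3 = 3081 ops/s.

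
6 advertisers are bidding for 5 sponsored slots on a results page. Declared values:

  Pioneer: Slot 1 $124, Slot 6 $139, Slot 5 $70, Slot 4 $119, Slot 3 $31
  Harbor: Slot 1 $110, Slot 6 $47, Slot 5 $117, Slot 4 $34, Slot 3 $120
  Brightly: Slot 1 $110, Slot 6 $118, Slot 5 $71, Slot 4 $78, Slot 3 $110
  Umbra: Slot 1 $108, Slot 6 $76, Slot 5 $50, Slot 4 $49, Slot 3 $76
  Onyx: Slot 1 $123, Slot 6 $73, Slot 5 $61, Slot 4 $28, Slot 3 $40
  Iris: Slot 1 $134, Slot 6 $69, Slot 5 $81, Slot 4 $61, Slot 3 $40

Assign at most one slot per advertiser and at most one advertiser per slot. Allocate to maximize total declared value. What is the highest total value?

Max total: $564

Treat this as an assignment problem: match each advertiser to one slot.
Optimal: Iris→Slot 1 ($134), Brightly→Slot 6 ($118), Harbor→Slot 5 ($117), Pioneer→Slot 4 ($119), Umbra→Slot 3 ($76) — total 134+118+117+119+76 = $564.
Row-greedy (each advertiser in turn takes its best remaining slot) gives $447, worse by 117.
Next-best assignment: Onyx→Slot 1, Brightly→Slot 6, Iris→Slot 5, Pioneer→Slot 4, Harbor→Slot 3 = $561.
Swapping Pioneer↔Umbra (Pioneer→Slot 3 $31, Umbra→Slot 4 $49) loses 115.
Every other assignment is strictly worse.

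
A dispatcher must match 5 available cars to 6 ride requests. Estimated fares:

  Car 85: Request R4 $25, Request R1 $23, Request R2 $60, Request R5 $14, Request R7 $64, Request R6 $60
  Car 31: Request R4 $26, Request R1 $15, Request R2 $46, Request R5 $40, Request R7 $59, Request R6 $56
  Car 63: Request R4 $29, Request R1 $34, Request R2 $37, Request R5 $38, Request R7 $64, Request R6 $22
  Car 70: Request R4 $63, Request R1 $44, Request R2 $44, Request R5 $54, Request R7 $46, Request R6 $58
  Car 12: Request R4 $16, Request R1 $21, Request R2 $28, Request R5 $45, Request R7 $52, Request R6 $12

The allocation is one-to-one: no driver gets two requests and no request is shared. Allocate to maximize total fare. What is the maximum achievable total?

This is a one-to-one assignment (maximum-weight bipartite matching).
Optimal: Car 85→Request R2 ($60), Car 31→Request R6 ($56), Car 63→Request R7 ($64), Car 70→Request R4 ($63), Car 12→Request R5 ($45) — total 60+56+64+63+45 = $288.
Row-greedy (each driver in turn takes its best remaining request) gives $249, worse by 39.
Next-best assignment: Car 85→Request R6, Car 31→Request R2, Car 63→Request R7, Car 70→Request R4, Car 12→Request R5 = $278.

Max total: $288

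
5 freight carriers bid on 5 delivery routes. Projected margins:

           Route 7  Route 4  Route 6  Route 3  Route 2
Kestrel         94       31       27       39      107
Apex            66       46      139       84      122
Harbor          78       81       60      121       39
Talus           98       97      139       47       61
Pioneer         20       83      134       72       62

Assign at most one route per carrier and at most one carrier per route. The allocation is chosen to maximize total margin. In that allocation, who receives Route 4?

Talus receives Route 4.

Optimal: Kestrel→Route 7 ($94k), Apex→Route 2 ($122k), Harbor→Route 3 ($121k), Talus→Route 4 ($97k), Pioneer→Route 6 ($134k) — total 94+122+121+97+134 = $568k.
Max-entry greedy (repeatedly take the single best remaining cell) gives $548k, worse by 20.
Next-best assignment: Kestrel→Route 7, Apex→Route 2, Harbor→Route 3, Talus→Route 6, Pioneer→Route 4 = $559k.
No other one-to-one assignment exceeds $568k.
Talus's own top route is Route 6 ($139k), but forcing Talus→Route 6 and reassigning the rest optimally gives only $559k — worse by 9.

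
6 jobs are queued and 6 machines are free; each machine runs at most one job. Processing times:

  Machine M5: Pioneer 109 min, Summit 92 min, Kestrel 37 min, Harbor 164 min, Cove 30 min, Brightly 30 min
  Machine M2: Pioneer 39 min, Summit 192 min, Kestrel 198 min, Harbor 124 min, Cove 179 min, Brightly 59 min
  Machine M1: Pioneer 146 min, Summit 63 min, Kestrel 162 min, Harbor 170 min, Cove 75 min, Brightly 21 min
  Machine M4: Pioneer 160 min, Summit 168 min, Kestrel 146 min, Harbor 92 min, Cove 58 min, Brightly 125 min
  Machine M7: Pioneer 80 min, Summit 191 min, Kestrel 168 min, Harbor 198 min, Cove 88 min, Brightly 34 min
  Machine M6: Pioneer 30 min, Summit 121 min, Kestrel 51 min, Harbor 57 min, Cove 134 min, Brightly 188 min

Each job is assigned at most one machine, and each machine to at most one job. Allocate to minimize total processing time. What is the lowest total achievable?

Optimal: Pioneer→Machine M2 (39 min), Summit→Machine M1 (63 min), Kestrel→Machine M5 (37 min), Harbor→Machine M6 (57 min), Cove→Machine M4 (58 min), Brightly→Machine M7 (34 min) — total 39+63+37+57+58+34 = 288 min.
Row-greedy (each job in turn takes its cheapest remaining machine) gives 369 min, worse by 81.
Swapping Brightly↔Summit (Brightly→Machine M1 21 min, Summit→Machine M7 191 min) adds 115.
Checked against all permutations: 288 min is optimal.

Min total: 288 min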